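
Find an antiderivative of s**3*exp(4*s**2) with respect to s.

Let u = s², du = 2s ds; rewrite as (1/2)∫ u^1·exp(4u) du.
Now integrate by parts 1 time.

(4*s**2 - 1)*exp(4*s**2)/32 + C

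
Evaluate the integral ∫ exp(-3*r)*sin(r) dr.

Let I denote the integral. Integrate by parts with u = sin(r), dv = exp(-3*r) dr, so v = -exp(-3*r)/3: I = -exp(-3*r)*sin(r)/3 + (1/3)·∫ exp(-3*r)*cos(r) dr.
Apply parts again with u = cos(r), dv = exp(-3*r) dr: ∫ exp(-3*r)*cos(r) dr = -exp(-3*r)*cos(r)/3 − (1/3)·I. Substituting back brings back I: I = -exp(-3*r)*sin(r)/3 - exp(-3*r)*cos(r)/9 − (1/9)·I.
Solving for I: (1 + 1/9)·I equals the remaining terms, so I = (9/10)·(-exp(-3*r)*sin(r)/3 - exp(-3*r)*cos(r)/9).

-3*exp(-3*r)*sin(r)/10 - exp(-3*r)*cos(r)/10 + C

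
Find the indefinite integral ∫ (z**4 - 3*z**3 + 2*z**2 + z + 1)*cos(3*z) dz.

Use integration by parts with u = z**4 - 3*z**3 + 2*z**2 + z + 1, dv = cos(3*z) dz, so v = sin(3*z)/3.
Apply parts 4 times (tabular method): alternate signs, differentiate u down to 0, integrate dv up.

z**4*sin(3*z)/3 - z**3*sin(3*z) + 4*z**3*cos(3*z)/9 + 2*z**2*sin(3*z)/9 - z**2*cos(3*z) + z*sin(3*z) + 4*z*cos(3*z)/27 + 23*sin(3*z)/81 + cos(3*z)/3 + C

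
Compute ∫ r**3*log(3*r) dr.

Use integration by parts with u = log(3*r), dv = r**3 dr.
Then du = 1/r dr and v = r**4/4.

r**4*(log(r) + log(3))/4 - r**4/16 + C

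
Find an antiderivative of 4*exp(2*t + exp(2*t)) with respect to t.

2*exp(exp(2*t)) + C

Let u = exp(2*t), so du = (2*exp(2*t)) dt.
Rewriting, the integral becomes 2·∫ e^u du = 2·e^u.
Substituting back, u = exp(2*t).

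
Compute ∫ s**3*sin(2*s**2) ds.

Let u = s², du = 2s ds; rewrite as (1/2)∫ u^1·sin(2u) du.
Now integrate by parts 1 time.

-s**2*cos(2*s**2)/4 + sin(2*s**2)/8 + C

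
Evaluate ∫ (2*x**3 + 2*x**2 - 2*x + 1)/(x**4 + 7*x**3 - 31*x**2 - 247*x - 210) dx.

493*log(x - 6)/1001 - log(x + 1)/56 - 189*log(x + 5)/88 + 191*log(x + 7)/52 + C

Factor the denominator: (x - 6)*(x + 1)*(x + 5)*(x + 7).
Partial-fraction decomposition: 191/(52*(x + 7)) - 189/(88*(x + 5)) - 1/(56*(x + 1)) + 493/(1001*(x - 6)).
Integrate each term: A/(x−a) contributes A·log|x−a|.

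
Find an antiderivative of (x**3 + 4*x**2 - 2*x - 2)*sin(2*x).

Use integration by parts with u = x**3 + 4*x**2 - 2*x - 2, dv = sin(2*x) dx, so v = -cos(2*x)/2.
Apply parts 3 times (tabular method): alternate signs, differentiate u down to 0, integrate dv up.

-x**3*cos(2*x)/2 + 3*x**2*sin(2*x)/4 - 2*x**2*cos(2*x) + 2*x*sin(2*x) + 7*x*cos(2*x)/4 - 7*sin(2*x)/8 + 2*cos(2*x) + C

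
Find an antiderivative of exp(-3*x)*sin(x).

Let I denote the integral. Integrate by parts with u = sin(x), dv = exp(-3*x) dx, so v = -exp(-3*x)/3: I = -exp(-3*x)*sin(x)/3 + (1/3)·∫ exp(-3*x)*cos(x) dx.
Apply parts again with u = cos(x), dv = exp(-3*x) dx: ∫ exp(-3*x)*cos(x) dx = -exp(-3*x)*cos(x)/3 − (1/3)·I. Substituting back brings back I: I = -exp(-3*x)*sin(x)/3 - exp(-3*x)*cos(x)/9 − (1/9)·I.
Solving for I: (1 + 1/9)·I equals the remaining terms, so I = (9/10)·(-exp(-3*x)*sin(x)/3 - exp(-3*x)*cos(x)/9).

-3*exp(-3*x)*sin(x)/10 - exp(-3*x)*cos(x)/10 + C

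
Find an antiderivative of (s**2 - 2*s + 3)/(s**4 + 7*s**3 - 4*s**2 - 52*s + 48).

Factor the denominator: (s - 2)*(s - 1)*(s + 4)*(s + 6).
Partial-fraction decomposition: -51/(112*(s + 6)) + 9/(20*(s + 4)) - 2/(35*(s - 1)) + 1/(16*(s - 2)).
Integrate each term: A/(s−a) contributes A·log|s−a|.

log(s - 2)/16 - 2*log(s - 1)/35 + 9*log(s + 4)/20 - 51*log(s + 6)/112 + C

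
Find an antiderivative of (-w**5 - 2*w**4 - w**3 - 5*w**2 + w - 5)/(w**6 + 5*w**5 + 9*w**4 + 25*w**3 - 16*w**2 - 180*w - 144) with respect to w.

Factor the denominator: (w - 2)*(w + 1)*(w + 2)*(w + 4)*(w**2 + 9).
Partial-fraction decomposition: -(193*w - 517)/(650*(w**2 + 9)) - 487/(900*(w + 4)) - 19/(104*(w + 2)) + 11/(90*(w + 1)) - 95/(936*(w - 2)).
Integrate each term; A/(w−a) gives A·log|w−a|; the (Bw+D)/(w²+p²) term gives a log and an atan.

-95*log(w - 2)/936 + 11*log(w + 1)/90 - 19*log(w + 2)/104 - 487*log(w + 4)/900 - 193*log(w**2 + 9)/1300 + 517*atan(w/3)/1950 + C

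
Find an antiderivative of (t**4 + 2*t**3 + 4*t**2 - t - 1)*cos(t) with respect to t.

Use integration by parts with u = t**4 + 2*t**3 + 4*t**2 - t - 1, dv = cos(t) dt, so v = sin(t).
Apply parts 4 times (tabular method): alternate signs, differentiate u down to 0, integrate dv up.

t**4*sin(t) + 2*t**3*sin(t) + 4*t**3*cos(t) - 8*t**2*sin(t) + 6*t**2*cos(t) - 13*t*sin(t) - 16*t*cos(t) + 15*sin(t) - 13*cos(t) + C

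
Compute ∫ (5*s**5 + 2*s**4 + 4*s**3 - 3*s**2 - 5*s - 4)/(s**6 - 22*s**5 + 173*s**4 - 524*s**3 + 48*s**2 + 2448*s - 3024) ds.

Factor the denominator: (s - 7)*(s - 6)**2*(s - 3)*(s - 2)*(s + 2).
Partial-fraction decomposition: 83/(5760*(s + 2)) + 99/(160*(s - 2)) - 1439/(180*(s - 3)) - 561907/(1152*(s - 6)) - 21097/(48*(s - 6)**2) + 90023/(180*(s - 7)).
Integrate each term; A/(s−a) gives A·log|s−a|; A/(s−a)² gives −A/(s−a).

90023*log(s - 7)/180 - 561907*log(s - 6)/1152 - 1439*log(s - 3)/180 + 99*log(s - 2)/160 + 83*log(s + 2)/5760 + 21097/(48*s - 288) + C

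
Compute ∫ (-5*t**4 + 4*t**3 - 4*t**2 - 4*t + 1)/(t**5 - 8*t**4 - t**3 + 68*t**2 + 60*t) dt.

Factor the denominator: t*(t - 6)*(t - 5)*(t + 1)*(t + 2).
Partial-fraction decomposition: -17/(16*(t + 2)) + 4/(21*(t + 1)) + 196/(15*(t - 5)) - 5783/(336*(t - 6)) + 1/(60*t).
Integrate each term: A/(t−a) contributes A·log|t−a|.

log(t)/60 - 5783*log(t - 6)/336 + 196*log(t - 5)/15 + 4*log(t + 1)/21 - 17*log(t + 2)/16 + C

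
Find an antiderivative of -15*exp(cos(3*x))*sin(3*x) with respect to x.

Let u = cos(3*x), so du = (-3*sin(3*x)) dx.
Rewriting, the integral becomes 5·∫ e^u du = 5·e^u.
Substituting back, u = cos(3*x).

5*exp(cos(3*x)) + C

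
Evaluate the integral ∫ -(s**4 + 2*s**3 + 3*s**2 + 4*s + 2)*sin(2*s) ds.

s**4*cos(2*s)/2 - s**3*sin(2*s) + s**3*cos(2*s) - 3*s**2*sin(2*s)/2 + s*cos(2*s)/2 - sin(2*s)/4 + cos(2*s) + C

Use integration by parts with u = s**4 + 2*s**3 + 3*s**2 + 4*s + 2, dv = -sin(2*s) ds, so v = cos(2*s)/2.
Apply parts 4 times (tabular method): alternate signs, differentiate u down to 0, integrate dv up.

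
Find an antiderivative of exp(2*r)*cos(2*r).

Let I denote the integral. Integrate by parts with u = cos(2*r), dv = exp(2*r) dr, so v = exp(2*r)/2: I = exp(2*r)*cos(2*r)/2 + ∫ exp(2*r)*sin(2*r) dr.
Apply parts again with u = sin(2*r), dv = exp(2*r) dr: ∫ exp(2*r)*sin(2*r) dr = exp(2*r)*sin(2*r)/2 − I. Substituting back brings back I: I = exp(2*r)*sin(2*r)/2 + exp(2*r)*cos(2*r)/2 − I.
Solving for I: (1 + 1)·I equals the remaining terms, so I = (1/2)·(exp(2*r)*sin(2*r)/2 + exp(2*r)*cos(2*r)/2).

exp(2*r)*sin(2*r)/4 + exp(2*r)*cos(2*r)/4 + C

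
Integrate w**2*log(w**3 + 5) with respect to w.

w**3*log(w**3 + 5)/3 - w**3/3 + 5*log(w**3 + 5)/3 + C

Let u = w**3 + 5, so du = (3*w**2) dw.
The integral becomes (1/3)·∫ log(u) du; integrate by parts with u′=log(u), dv′=du.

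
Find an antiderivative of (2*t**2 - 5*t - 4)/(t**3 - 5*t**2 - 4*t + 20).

Factor the denominator: (t - 5)*(t - 2)*(t + 2).
Partial-fraction decomposition: 1/(2*(t + 2)) + 1/(2*(t - 2)) + 1/(t - 5).
Integrate each term: A/(t−a) contributes A·log|t−a|.

log(t - 5) + log(t**2 - 4)/2 + C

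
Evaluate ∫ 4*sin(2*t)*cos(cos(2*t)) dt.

Let u = cos(2*t), so du = (-2*sin(2*t)) dt.
Rewriting, the integral becomes -2·∫ cos(u) du = -2·sin(u).
Substituting back, u = cos(2*t).

-2*sin(cos(2*t)) + C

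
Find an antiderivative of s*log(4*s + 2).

s**2*log(4*s + 2)/2 - s**2/4 + s/4 - log(2*s + 1)/8 + C

Use integration by parts with u = log(4*s + 2), dv = s ds.
Then du = 4/(4*s + 2) ds and v = s**2/2.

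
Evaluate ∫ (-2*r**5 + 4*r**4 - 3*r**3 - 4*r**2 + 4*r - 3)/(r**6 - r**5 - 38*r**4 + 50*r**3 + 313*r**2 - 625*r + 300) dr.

-263*log(r - 5)/180 + 135*log(r - 3)/224 - 8*log(r - 1)/225 + 3181*log(r + 4)/1575 - 4501*log(r + 5)/1440 + 1/(60*r - 60) + C

Factor the denominator: (r - 5)*(r - 3)*(r - 1)**2*(r + 4)*(r + 5).
Partial-fraction decomposition: -4501/(1440*(r + 5)) + 3181/(1575*(r + 4)) - 8/(225*(r - 1)) - 1/(60*(r - 1)**2) + 135/(224*(r - 3)) - 263/(180*(r - 5)).
Integrate each term; A/(r−a) gives A·log|r−a|; A/(r−a)² gives −A/(r−a).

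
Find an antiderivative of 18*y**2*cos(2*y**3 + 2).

3*sin(2*y**3 + 2) + C

Let u = 2*y**3 + 2, so du = (6*y**2) dy.
Rewriting, the integral becomes 3·∫ cos(u) du = 3·sin(u).
Substituting back, u = 2*y**3 + 2.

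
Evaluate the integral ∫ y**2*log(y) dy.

Use integration by parts with u = log(y), dv = y**2 dy.
Then du = 1/y dy and v = y**3/3.

y**3*log(y)/3 - y**3/9 + C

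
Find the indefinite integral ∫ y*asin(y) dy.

Use integration by parts with u = arcsin(y), dv = y dy.
Then du = 1/sqrt(-y**2 + 1) dy.

y**2*asin(y)/2 + y*sqrt(-y**2 + 1)/4 - asin(y)/4 + C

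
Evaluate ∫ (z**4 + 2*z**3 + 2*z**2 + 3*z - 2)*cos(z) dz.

Use integration by parts with u = z**4 + 2*z**3 + 2*z**2 + 3*z - 2, dv = cos(z) dz, so v = sin(z).
Apply parts 4 times (tabular method): alternate signs, differentiate u down to 0, integrate dv up.

z**4*sin(z) + 2*z**3*sin(z) + 4*z**3*cos(z) - 10*z**2*sin(z) + 6*z**2*cos(z) - 9*z*sin(z) - 20*z*cos(z) + 18*sin(z) - 9*cos(z) + C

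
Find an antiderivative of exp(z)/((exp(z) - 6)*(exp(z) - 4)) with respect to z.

log(exp(z) - 6)/2 - log(exp(z) - 4)/2 + C

Let u = e^z, du = e^z dz.
The integral becomes ∫ du/((u-4)(u-6)); decompose into partial fractions.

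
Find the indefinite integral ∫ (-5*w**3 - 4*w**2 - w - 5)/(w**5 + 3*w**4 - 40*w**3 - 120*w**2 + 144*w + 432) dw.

-1235*log(w - 6)/3456 + 63*log(w - 2)/640 + 21*log(w + 2)/128 - 97*log(w + 3)/135 + 937*log(w + 6)/1152 + C

Factor the denominator: (w - 6)*(w - 2)*(w + 2)*(w + 3)*(w + 6).
Partial-fraction decomposition: 937/(1152*(w + 6)) - 97/(135*(w + 3)) + 21/(128*(w + 2)) + 63/(640*(w - 2)) - 1235/(3456*(w - 6)).
Integrate each term: A/(w−a) contributes A·log|w−a|.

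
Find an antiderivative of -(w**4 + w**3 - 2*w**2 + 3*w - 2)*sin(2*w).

Use integration by parts with u = w**4 + w**3 - 2*w**2 + 3*w - 2, dv = -sin(2*w) dw, so v = cos(2*w)/2.
Apply parts 4 times (tabular method): alternate signs, differentiate u down to 0, integrate dv up.

w**4*cos(2*w)/2 - w**3*sin(2*w) + w**3*cos(2*w)/2 - 3*w**2*sin(2*w)/4 - 5*w**2*cos(2*w)/2 + 5*w*sin(2*w)/2 + 3*w*cos(2*w)/4 - 3*sin(2*w)/8 + cos(2*w)/4 + C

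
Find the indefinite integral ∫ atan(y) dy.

y*atan(y) - log(y**2 + 1)/2 + C

Use integration by parts with u = arctan(y), dv = dy.
Then du = 1/(y**2 + 1) dy.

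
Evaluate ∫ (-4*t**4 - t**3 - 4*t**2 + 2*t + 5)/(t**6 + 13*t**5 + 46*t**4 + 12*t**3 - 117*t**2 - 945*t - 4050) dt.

-47*log(t - 3)/1296 - 57929*log(t + 5)/4624 + 5119*log(t + 6)/405 - 5879*log(t**2 + 9)/156060 + 818*atan(t/3)/13005 - 155/(17*t + 85) + C

Factor the denominator: (t - 3)*(t + 5)**2*(t + 6)*(t**2 + 9).
Partial-fraction decomposition: -(5879*t - 14724)/(78030*(t**2 + 9)) + 5119/(405*(t + 6)) - 57929/(4624*(t + 5)) + 155/(17*(t + 5)**2) - 47/(1296*(t - 3)).
Integrate each term; A/(t−a) gives A·log|t−a|; the (Bt+D)/(t²+p²) term gives a log and an atan.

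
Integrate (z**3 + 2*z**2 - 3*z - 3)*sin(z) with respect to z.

-z**3*cos(z) + 3*z**2*sin(z) - 2*z**2*cos(z) + 4*z*sin(z) + 9*z*cos(z) - 9*sin(z) + 7*cos(z) + C

Use integration by parts with u = z**3 + 2*z**2 - 3*z - 3, dv = sin(z) dz, so v = -cos(z).
Apply parts 3 times (tabular method): alternate signs, differentiate u down to 0, integrate dv up.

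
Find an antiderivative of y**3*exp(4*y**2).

Let u = y², du = 2y dy; rewrite as (1/2)∫ u^1·exp(4u) du.
Now integrate by parts 1 time.

(4*y**2 - 1)*exp(4*y**2)/32 + C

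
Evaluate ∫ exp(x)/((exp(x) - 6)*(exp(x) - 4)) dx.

log(exp(x) - 6)/2 - log(exp(x) - 4)/2 + C

Let u = e^x, du = e^x dx.
The integral becomes ∫ du/((u-6)(u-4)); decompose into partial fractions.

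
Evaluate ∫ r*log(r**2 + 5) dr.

Let u = r**2 + 5, so du = (2*r) dr.
The integral becomes (1/2)·∫ log(u) du; integrate by parts with u′=log(u), dv′=du.

r**2*log(r**2 + 5)/2 - r**2/2 + 5*log(r**2 + 5)/2 + C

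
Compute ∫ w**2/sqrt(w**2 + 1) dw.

Substitute w = tan(θ), so dw = sec(θ)^2 dθ and the radical becomes sqrt(w**2 + 1) = sec(θ) by the Pythagorean identity.
Integrate the resulting trig expression in θ, then back-substitute tan(θ) = w, sec(θ) = sqrt(w**2 + 1) (absorbing any constant into C).

w*sqrt(w**2 + 1)/2 - log(w + sqrt(w**2 + 1))/2 + C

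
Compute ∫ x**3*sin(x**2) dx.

Let u = x², du = 2x dx; rewrite as (1/2)∫ u^1·sin(1u) du.
Now integrate by parts 1 time.

-x**2*cos(x**2)/2 + sin(x**2)/2 + C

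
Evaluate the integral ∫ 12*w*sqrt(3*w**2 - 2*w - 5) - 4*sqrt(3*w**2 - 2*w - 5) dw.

4*(3*w**2 - 2*w - 5)**(3/2)/3 + C

Let u = 3*w**2 - 2*w - 5, so du = (6*w - 2) dw.
Rewriting, the integral becomes 2·∫ √u du = 2·(2/3)u^(3/2).
Substituting back, u = 3*w**2 - 2*w - 5.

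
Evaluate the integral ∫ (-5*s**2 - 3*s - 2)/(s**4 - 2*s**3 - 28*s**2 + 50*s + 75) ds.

Factor the denominator: (s - 5)*(s - 3)*(s + 1)*(s + 5).
Partial-fraction decomposition: 7/(20*(s + 5)) - 1/(24*(s + 1)) + 7/(8*(s - 3)) - 71/(60*(s - 5)).
Integrate each term: A/(s−a) contributes A·log|s−a|.

-71*log(s - 5)/60 + 7*log(s - 3)/8 - log(s + 1)/24 + 7*log(s + 5)/20 + C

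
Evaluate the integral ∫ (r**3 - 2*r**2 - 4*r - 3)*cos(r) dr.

r**3*sin(r) - 2*r**2*sin(r) + 3*r**2*cos(r) - 10*r*sin(r) - 4*r*cos(r) + sin(r) - 10*cos(r) + C

Use integration by parts with u = r**3 - 2*r**2 - 4*r - 3, dv = cos(r) dr, so v = sin(r).
Apply parts 3 times (tabular method): alternate signs, differentiate u down to 0, integrate dv up.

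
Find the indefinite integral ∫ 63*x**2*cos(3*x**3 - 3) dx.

7*sin(3*x**3 - 3) + C

Let u = 3*x**3 - 3, so du = (9*x**2) dx.
Rewriting, the integral becomes 7·∫ cos(u) du = 7·sin(u).
Substituting back, u = 3*x**3 - 3.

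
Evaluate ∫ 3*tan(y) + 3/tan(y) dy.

Let u = tan(y), so du = (tan(y)**2 + 1) dy.
Rewriting, the integral becomes 3·∫ 1/u du = 3·log(u).
Substituting back, u = tan(y).

3*log(tan(y)) + C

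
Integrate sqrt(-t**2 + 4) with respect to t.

Substitute t = 2·sin(θ), so dt = 2·cos(θ) dθ and the radical becomes sqrt(-t**2 + 4) = 2·cos(θ) by the Pythagorean identity.
Integrate the resulting trig expression in θ, then back-substitute θ = asin(t/2), sin(θ) = t/2, cos(θ) = sqrt(-t**2 + 4)/2 (absorbing any constant into C).

t*sqrt(-t**2 + 4)/2 + 2*asin(t/2) + C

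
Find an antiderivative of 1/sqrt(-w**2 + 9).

asin(w/3) + C

Substitute w = 3·sin(θ), so dw = 3·cos(θ) dθ and the radical becomes sqrt(-w**2 + 9) = 3·cos(θ) by the Pythagorean identity.
Integrate the resulting trig expression in θ, then back-substitute θ = asin(w/3), sin(θ) = w/3, cos(θ) = sqrt(-w**2 + 9)/3 (absorbing any constant into C).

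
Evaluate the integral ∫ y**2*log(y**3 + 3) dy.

y**3*log(y**3 + 3)/3 - y**3/3 + log(y**3 + 3) + C

Let u = y**3 + 3, so du = (3*y**2) dy.
The integral becomes (1/3)·∫ log(u) du; integrate by parts with u′=log(u), dv′=du.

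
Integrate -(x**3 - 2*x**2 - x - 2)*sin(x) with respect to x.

Use integration by parts with u = x**3 - 2*x**2 - x - 2, dv = -sin(x) dx, so v = cos(x).
Apply parts 3 times (tabular method): alternate signs, differentiate u down to 0, integrate dv up.

x**3*cos(x) - 3*x**2*sin(x) - 2*x**2*cos(x) + 4*x*sin(x) - 7*x*cos(x) + 7*sin(x) + 2*cos(x) + C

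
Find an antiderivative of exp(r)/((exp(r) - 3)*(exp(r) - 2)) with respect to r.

log(exp(r) - 3) - log(exp(r) - 2) + C

Let u = e^r, du = e^r dr.
The integral becomes ∫ du/((u-3)(u-2)); decompose into partial fractions.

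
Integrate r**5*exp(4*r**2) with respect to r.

(8*r**4 - 4*r**2 + 1)*exp(4*r**2)/64 + C

Let u = r², du = 2r dr; rewrite as (1/2)∫ u^2·exp(4u) du.
Now integrate by parts 2 times.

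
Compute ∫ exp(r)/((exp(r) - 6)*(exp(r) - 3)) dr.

log(exp(r) - 6)/3 - log(exp(r) - 3)/3 + C

Let u = e^r, du = e^r dr.
The integral becomes ∫ du/((u-6)(u-3)); decompose into partial fractions.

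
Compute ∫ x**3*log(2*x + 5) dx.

x**4*log(2*x + 5)/4 - x**4/16 + 5*x**3/24 - 25*x**2/32 + 125*x/32 - 625*log(2*x + 5)/64 + C

Use integration by parts with u = log(2*x + 5), dv = x**3 dx.
Then du = 2/(2*x + 5) dx and v = x**4/4.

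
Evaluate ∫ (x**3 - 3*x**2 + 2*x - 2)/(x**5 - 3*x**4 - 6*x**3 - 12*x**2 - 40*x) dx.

Factor the denominator: x*(x - 5)*(x + 2)*(x**2 + 4).
Partial-fraction decomposition: (x + 2)/(8*(x**2 + 4)) - 13/(56*(x + 2)) + 2/(35*(x - 5)) + 1/(20*x).
Integrate each term; A/(x−a) gives A·log|x−a|; the (Bx+D)/(x²+p²) term gives a log and an atan.

log(x)/20 + 2*log(x - 5)/35 - 13*log(x + 2)/56 + log(x**2 + 4)/16 + atan(x/2)/8 + C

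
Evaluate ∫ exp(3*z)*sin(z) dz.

Let I denote the integral. Integrate by parts with u = sin(z), dv = exp(3*z) dz, so v = exp(3*z)/3: I = exp(3*z)*sin(z)/3 − (1/3)·∫ exp(3*z)*cos(z) dz.
Apply parts again with u = cos(z), dv = exp(3*z) dz: ∫ exp(3*z)*cos(z) dz = exp(3*z)*cos(z)/3 + (1/3)·I. Substituting back brings back I: I = exp(3*z)*sin(z)/3 - exp(3*z)*cos(z)/9 − (1/9)·I.
Solving for I: (1 + 1/9)·I equals the remaining terms, so I = (9/10)·(exp(3*z)*sin(z)/3 - exp(3*z)*cos(z)/9).

3*exp(3*z)*sin(z)/10 - exp(3*z)*cos(z)/10 + C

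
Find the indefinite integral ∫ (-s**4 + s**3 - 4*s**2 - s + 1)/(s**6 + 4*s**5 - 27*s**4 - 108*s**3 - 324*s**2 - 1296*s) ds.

-log(s)/1296 - 1229*log(s - 6)/32400 - 379*log(s + 4)/2000 + 1649*log(s + 6)/6480 - 133*log(s**2 + 9)/10125 - 4*atan(s/3)/3375 + C

Factor the denominator: s*(s - 6)*(s + 4)*(s + 6)*(s**2 + 9).
Partial-fraction decomposition: -2*(133*s + 18)/(10125*(s**2 + 9)) + 1649/(6480*(s + 6)) - 379/(2000*(s + 4)) - 1229/(32400*(s - 6)) - 1/(1296*s).
Integrate each term; A/(s−a) gives A·log|s−a|; the (Bs+D)/(s²+p²) term gives a log and an atan.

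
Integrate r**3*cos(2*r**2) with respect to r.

r**2*sin(2*r**2)/4 + cos(2*r**2)/8 + C

Let u = r², du = 2r dr; rewrite as (1/2)∫ u^1·cos(2u) du.
Now integrate by parts 1 time.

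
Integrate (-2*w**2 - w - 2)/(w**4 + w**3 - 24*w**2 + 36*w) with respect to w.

-log(w)/18 - 23*log(w - 3)/27 + 3*log(w - 2)/4 + 17*log(w + 6)/108 + C

Factor the denominator: w*(w - 3)*(w - 2)*(w + 6).
Partial-fraction decomposition: 17/(108*(w + 6)) + 3/(4*(w - 2)) - 23/(27*(w - 3)) - 1/(18*w).
Integrate each term: A/(w−a) contributes A·log|w−a|.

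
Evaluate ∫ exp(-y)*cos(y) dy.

exp(-y)*sin(y)/2 - exp(-y)*cos(y)/2 + C

Let I denote the integral. Integrate by parts with u = cos(y), dv = exp(-y) dy, so v = -exp(-y): I = -exp(-y)*cos(y) − ∫ exp(-y)*sin(y) dy.
Apply parts again with u = sin(y), dv = exp(-y) dy: ∫ exp(-y)*sin(y) dy = -exp(-y)*sin(y) + I. Substituting back brings back I: I = exp(-y)*sin(y) - exp(-y)*cos(y) − I.
Solving for I: (1 + 1)·I equals the remaining terms, so I = (1/2)·(exp(-y)*sin(y) - exp(-y)*cos(y)).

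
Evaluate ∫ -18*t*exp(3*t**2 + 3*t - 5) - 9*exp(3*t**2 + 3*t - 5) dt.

Let u = 3*t**2 + 3*t - 5, so du = (6*t + 3) dt.
Rewriting, the integral becomes -3·∫ e^u du = -3·e^u.
Substituting back, u = 3*t**2 + 3*t - 5.

-3*exp(3*t**2 + 3*t - 5) + C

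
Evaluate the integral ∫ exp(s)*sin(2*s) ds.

Let I denote the integral. Integrate by parts with u = sin(2*s), dv = exp(s) ds, so v = exp(s): I = exp(s)*sin(2*s) − 2·∫ exp(s)*cos(2*s) ds.
Apply parts again with u = cos(2*s), dv = exp(s) ds: ∫ exp(s)*cos(2*s) ds = exp(s)*cos(2*s) + 2·I. Substituting back brings back I: I = exp(s)*sin(2*s) - 2*exp(s)*cos(2*s) − 4·I.
Solving for I: (1 + 4)·I equals the remaining terms, so I = (1/5)·(exp(s)*sin(2*s) - 2*exp(s)*cos(2*s)).

exp(s)*sin(2*s)/5 - 2*exp(s)*cos(2*s)/5 + C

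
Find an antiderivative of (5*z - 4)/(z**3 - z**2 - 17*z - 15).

Factor the denominator: (z - 5)*(z + 1)*(z + 3).
Partial-fraction decomposition: -19/(16*(z + 3)) + 3/(4*(z + 1)) + 7/(16*(z - 5)).
Integrate each term: A/(z−a) contributes A·log|z−a|.

7*log(z - 5)/16 + 3*log(z + 1)/4 - 19*log(z + 3)/16 + C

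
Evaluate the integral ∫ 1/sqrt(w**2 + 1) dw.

log(w + sqrt(w**2 + 1)) + C

Substitute w = tan(θ), so dw = sec(θ)^2 dθ and the radical becomes sqrt(w**2 + 1) = sec(θ) by the Pythagorean identity.
Integrate the resulting trig expression in θ, then back-substitute tan(θ) = w, sec(θ) = sqrt(w**2 + 1) (absorbing any constant into C).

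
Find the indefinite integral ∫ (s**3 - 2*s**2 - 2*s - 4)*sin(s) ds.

Use integration by parts with u = s**3 - 2*s**2 - 2*s - 4, dv = sin(s) ds, so v = -cos(s).
Apply parts 3 times (tabular method): alternate signs, differentiate u down to 0, integrate dv up.

-s**3*cos(s) + 3*s**2*sin(s) + 2*s**2*cos(s) - 4*s*sin(s) + 8*s*cos(s) - 8*sin(s) + C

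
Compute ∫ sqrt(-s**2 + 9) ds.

Substitute s = 3·sin(θ), so ds = 3·cos(θ) dθ and the radical becomes sqrt(-s**2 + 9) = 3·cos(θ) by the Pythagorean identity.
Integrate the resulting trig expression in θ, then back-substitute θ = asin(s/3), sin(θ) = s/3, cos(θ) = sqrt(-s**2 + 9)/3 (absorbing any constant into C).

s*sqrt(-s**2 + 9)/2 + 9*asin(s/3)/2 + C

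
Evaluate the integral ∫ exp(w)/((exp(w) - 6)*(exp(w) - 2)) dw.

log(exp(w) - 6)/4 - log(exp(w) - 2)/4 + C

Let u = e^w, du = e^w dw.
The integral becomes ∫ du/((u-2)(u-6)); decompose into partial fractions.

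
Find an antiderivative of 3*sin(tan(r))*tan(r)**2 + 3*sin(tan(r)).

Let u = tan(r), so du = (tan(r)**2 + 1) dr.
Rewriting, the integral becomes 3·∫ sin(u) du = 3·-cos(u).
Substituting back, u = tan(r).

-3*cos(tan(r)) + C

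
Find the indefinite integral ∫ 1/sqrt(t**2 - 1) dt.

log(t + sqrt(t**2 - 1)) + C

Substitute t = sec(θ), so dt = sec(θ)*tan(θ) dθ and the radical becomes sqrt(t**2 - 1) = tan(θ) by the Pythagorean identity.
Integrate the resulting trig expression in θ, then back-substitute sec(θ) = t, tan(θ) = sqrt(t**2 - 1) (absorbing any constant into C).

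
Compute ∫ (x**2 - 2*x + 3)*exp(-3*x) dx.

Use integration by parts with u = x**2 - 2*x + 3, dv = exp(-3*x) dx, so v = -exp(-3*x)/3.
Apply parts 2 times (tabular method): alternate signs, differentiate u down to 0, integrate dv up.

(-9*x**2 + 12*x - 23)*exp(-3*x)/27 + C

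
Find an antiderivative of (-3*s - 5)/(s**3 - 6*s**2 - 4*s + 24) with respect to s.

-23*log(s - 6)/32 + 11*log(s - 2)/16 + log(s + 2)/32 + C

Factor the denominator: (s - 6)*(s - 2)*(s + 2).
Partial-fraction decomposition: 1/(32*(s + 2)) + 11/(16*(s - 2)) - 23/(32*(s - 6)).
Integrate each term: A/(s−a) contributes A·log|s−a|.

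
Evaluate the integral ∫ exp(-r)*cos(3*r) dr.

Let I denote the integral. Integrate by parts with u = cos(3*r), dv = exp(-r) dr, so v = -exp(-r): I = -exp(-r)*cos(3*r) − 3·∫ exp(-r)*sin(3*r) dr.
Apply parts again with u = sin(3*r), dv = exp(-r) dr: ∫ exp(-r)*sin(3*r) dr = -exp(-r)*sin(3*r) + 3·I. Substituting back brings back I: I = 3*exp(-r)*sin(3*r) - exp(-r)*cos(3*r) − 9·I.
Solving for I: (1 + 9)·I equals the remaining terms, so I = (1/10)·(3*exp(-r)*sin(3*r) - exp(-r)*cos(3*r)).

3*exp(-r)*sin(3*r)/10 - exp(-r)*cos(3*r)/10 + C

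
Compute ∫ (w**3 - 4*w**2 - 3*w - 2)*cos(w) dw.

Use integration by parts with u = w**3 - 4*w**2 - 3*w - 2, dv = cos(w) dw, so v = sin(w).
Apply parts 3 times (tabular method): alternate signs, differentiate u down to 0, integrate dv up.

w**3*sin(w) - 4*w**2*sin(w) + 3*w**2*cos(w) - 9*w*sin(w) - 8*w*cos(w) + 6*sin(w) - 9*cos(w) + C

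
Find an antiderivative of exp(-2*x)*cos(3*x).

Let I denote the integral. Integrate by parts with u = cos(3*x), dv = exp(-2*x) dx, so v = -exp(-2*x)/2: I = -exp(-2*x)*cos(3*x)/2 − (3/2)·∫ exp(-2*x)*sin(3*x) dx.
Apply parts again with u = sin(3*x), dv = exp(-2*x) dx: ∫ exp(-2*x)*sin(3*x) dx = -exp(-2*x)*sin(3*x)/2 + (3/2)·I. Substituting back brings back I: I = 3*exp(-2*x)*sin(3*x)/4 - exp(-2*x)*cos(3*x)/2 − (9/4)·I.
Solving for I: (1 + 9/4)·I equals the remaining terms, so I = (4/13)·(3*exp(-2*x)*sin(3*x)/4 - exp(-2*x)*cos(3*x)/2).

3*exp(-2*x)*sin(3*x)/13 - 2*exp(-2*x)*cos(3*x)/13 + C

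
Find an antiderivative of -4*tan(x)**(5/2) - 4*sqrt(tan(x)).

Let u = tan(x), so du = (tan(x)**2 + 1) dx.
Rewriting, the integral becomes -4·∫ √u du = -4·(2/3)u^(3/2).
Substituting back, u = tan(x).

-8*tan(x)**(3/2)/3 + C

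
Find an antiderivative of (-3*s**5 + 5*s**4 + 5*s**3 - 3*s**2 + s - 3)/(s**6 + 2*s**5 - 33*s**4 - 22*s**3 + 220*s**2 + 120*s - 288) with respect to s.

Factor the denominator: (s - 4)*(s - 3)*(s - 1)*(s + 2)**2*(s + 6).
Partial-fraction decomposition: -3179/(1120*(s + 6)) + 1823/(2400*(s + 2)) - 119/(360*(s + 2)**2) + 1/(189*(s - 1)) + 12/(25*(s - 3)) - 1519/(1080*(s - 4)).
Integrate each term; A/(s−a) gives A·log|s−a|; A/(s−a)² gives −A/(s−a).

-1519*log(s - 4)/1080 + 12*log(s - 3)/25 + log(s - 1)/189 + 1823*log(s + 2)/2400 - 3179*log(s + 6)/1120 + 119/(360*s + 720) + C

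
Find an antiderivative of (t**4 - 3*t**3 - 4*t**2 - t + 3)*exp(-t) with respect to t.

(-t**4 - t**3 + t**2 + 3*t)*exp(-t) + C

Use integration by parts with u = t**4 - 3*t**3 - 4*t**2 - t + 3, dv = exp(-t) dt, so v = -exp(-t).
Apply parts 4 times (tabular method): alternate signs, differentiate u down to 0, integrate dv up.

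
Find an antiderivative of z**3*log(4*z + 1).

Use integration by parts with u = log(4*z + 1), dv = z**3 dz.
Then du = 4/(4*z + 1) dz and v = z**4/4.

z**4*log(4*z + 1)/4 - z**4/16 + z**3/48 - z**2/128 + z/256 - log(4*z + 1)/1024 + C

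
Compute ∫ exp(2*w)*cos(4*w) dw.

exp(2*w)*sin(4*w)/5 + exp(2*w)*cos(4*w)/10 + C

Let I denote the integral. Integrate by parts with u = cos(4*w), dv = exp(2*w) dw, so v = exp(2*w)/2: I = exp(2*w)*cos(4*w)/2 + 2·∫ exp(2*w)*sin(4*w) dw.
Apply parts again with u = sin(4*w), dv = exp(2*w) dw: ∫ exp(2*w)*sin(4*w) dw = exp(2*w)*sin(4*w)/2 − 2·I. Substituting back brings back I: I = exp(2*w)*sin(4*w) + exp(2*w)*cos(4*w)/2 − 4·I.
Solving for I: (1 + 4)·I equals the remaining terms, so I = (1/5)·(exp(2*w)*sin(4*w) + exp(2*w)*cos(4*w)/2).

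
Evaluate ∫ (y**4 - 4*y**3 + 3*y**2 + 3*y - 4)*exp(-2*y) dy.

Use integration by parts with u = y**4 - 4*y**3 + 3*y**2 + 3*y - 4, dv = exp(-2*y) dy, so v = -exp(-2*y)/2.
Apply parts 4 times (tabular method): alternate signs, differentiate u down to 0, integrate dv up.

(-2*y**4 + 4*y**3 - 6*y + 5)*exp(-2*y)/4 + C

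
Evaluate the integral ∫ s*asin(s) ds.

Use integration by parts with u = arcsin(s), dv = s ds.
Then du = 1/sqrt(-s**2 + 1) ds.

s**2*asin(s)/2 + s*sqrt(-s**2 + 1)/4 - asin(s)/4 + C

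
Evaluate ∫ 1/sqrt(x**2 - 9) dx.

Substitute x = 3·sec(θ), so dx = 3·sec(θ)*tan(θ) dθ and the radical becomes sqrt(x**2 - 9) = 3·tan(θ) by the Pythagorean identity.
Integrate the resulting trig expression in θ, then back-substitute sec(θ) = x/3, tan(θ) = sqrt(x**2 - 9)/3 (absorbing any constant into C).

log(x + sqrt(x**2 - 9)) + C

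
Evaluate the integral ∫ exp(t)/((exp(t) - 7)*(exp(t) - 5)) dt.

log(exp(t) - 7)/2 - log(exp(t) - 5)/2 + C

Let u = e^t, du = e^t dt.
The integral becomes ∫ du/((u-7)(u-5)); decompose into partial fractions.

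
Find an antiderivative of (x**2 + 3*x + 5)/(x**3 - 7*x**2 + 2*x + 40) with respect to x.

Factor the denominator: (x - 5)*(x - 4)*(x + 2).
Partial-fraction decomposition: 1/(14*(x + 2)) - 11/(2*(x - 4)) + 45/(7*(x - 5)).
Integrate each term: A/(x−a) contributes A·log|x−a|.

45*log(x - 5)/7 - 11*log(x - 4)/2 + log(x + 2)/14 + C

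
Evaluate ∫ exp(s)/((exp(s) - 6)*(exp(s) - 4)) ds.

Let u = e^s, du = e^s ds.
The integral becomes ∫ du/((u-4)(u-6)); decompose into partial fractions.

log(exp(s) - 6)/2 - log(exp(s) - 4)/2 + C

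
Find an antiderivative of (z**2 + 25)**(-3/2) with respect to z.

Substitute z = 5·tan(θ), so dz = 5·sec(θ)^2 dθ and the radical becomes sqrt(z**2 + 25) = 5·sec(θ) by the Pythagorean identity.
Integrate the resulting trig expression in θ, then back-substitute tan(θ) = z/5, sec(θ) = sqrt(z**2 + 25)/5 (absorbing any constant into C).

z/(25*sqrt(z**2 + 25)) + C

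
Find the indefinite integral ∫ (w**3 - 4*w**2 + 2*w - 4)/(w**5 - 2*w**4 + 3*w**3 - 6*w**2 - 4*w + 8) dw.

Factor the denominator: (w - 2)*(w - 1)*(w + 1)*(w**2 + 4).
Partial-fraction decomposition: (w + 4)/(5*(w**2 + 4)) - 11/(30*(w + 1)) + 1/(2*(w - 1)) - 1/(3*(w - 2)).
Integrate each term; A/(w−a) gives A·log|w−a|; the (Bw+D)/(w²+p²) term gives a log and an atan.

-log(w - 2)/3 + log(w - 1)/2 - 11*log(w + 1)/30 + log(w**2 + 4)/10 + 2*atan(w/2)/5 + C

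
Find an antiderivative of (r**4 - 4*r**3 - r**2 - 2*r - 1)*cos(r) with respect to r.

r**4*sin(r) - 4*r**3*sin(r) + 4*r**3*cos(r) - 13*r**2*sin(r) - 12*r**2*cos(r) + 22*r*sin(r) - 26*r*cos(r) + 25*sin(r) + 22*cos(r) + C

Use integration by parts with u = r**4 - 4*r**3 - r**2 - 2*r - 1, dv = cos(r) dr, so v = sin(r).
Apply parts 4 times (tabular method): alternate signs, differentiate u down to 0, integrate dv up.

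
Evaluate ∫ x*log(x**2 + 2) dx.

Let u = x**2 + 2, so du = (2*x) dx.
The integral becomes (1/2)·∫ log(u) du; integrate by parts with u′=log(u), dv′=du.

x**2*log(x**2 + 2)/2 - x**2/2 + log(x**2 + 2) + C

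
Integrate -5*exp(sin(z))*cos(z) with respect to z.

-5*exp(sin(z)) + C

Let u = sin(z), so du = (cos(z)) dz.
Rewriting, the integral becomes -5·∫ e^u du = -5·e^u.
Substituting back, u = sin(z).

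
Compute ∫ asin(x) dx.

x*asin(x) + sqrt(-x**2 + 1) + C

Use integration by parts with u = arcsin(x), dv = dx.
Then du = 1/sqrt(-x**2 + 1) dx.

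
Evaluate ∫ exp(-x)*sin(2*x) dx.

-exp(-x)*sin(2*x)/5 - 2*exp(-x)*cos(2*x)/5 + C

Let I denote the integral. Integrate by parts with u = sin(2*x), dv = exp(-x) dx, so v = -exp(-x): I = -exp(-x)*sin(2*x) + 2·∫ exp(-x)*cos(2*x) dx.
Apply parts again with u = cos(2*x), dv = exp(-x) dx: ∫ exp(-x)*cos(2*x) dx = -exp(-x)*cos(2*x) − 2·I. Substituting back brings back I: I = -exp(-x)*sin(2*x) - 2*exp(-x)*cos(2*x) − 4·I.
Solving for I: (1 + 4)·I equals the remaining terms, so I = (1/5)·(-exp(-x)*sin(2*x) - 2*exp(-x)*cos(2*x)).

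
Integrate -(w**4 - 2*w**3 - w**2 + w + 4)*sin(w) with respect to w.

Use integration by parts with u = w**4 - 2*w**3 - w**2 + w + 4, dv = -sin(w) dw, so v = cos(w).
Apply parts 4 times (tabular method): alternate signs, differentiate u down to 0, integrate dv up.

w**4*cos(w) - 4*w**3*sin(w) - 2*w**3*cos(w) + 6*w**2*sin(w) - 13*w**2*cos(w) + 26*w*sin(w) + 13*w*cos(w) - 13*sin(w) + 30*cos(w) + C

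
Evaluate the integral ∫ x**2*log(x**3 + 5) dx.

x**3*log(x**3 + 5)/3 - x**3/3 + 5*log(x**3 + 5)/3 + C

Let u = x**3 + 5, so du = (3*x**2) dx.
The integral becomes (1/3)·∫ log(u) du; integrate by parts with u′=log(u), dv′=du.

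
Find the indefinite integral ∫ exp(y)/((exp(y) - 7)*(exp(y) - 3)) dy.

log(exp(y) - 7)/4 - log(exp(y) - 3)/4 + C

Let u = e^y, du = e^y dy.
The integral becomes ∫ du/((u-3)(u-7)); decompose into partial fractions.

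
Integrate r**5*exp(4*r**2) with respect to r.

(8*r**4 - 4*r**2 + 1)*exp(4*r**2)/64 + C

Let u = r², du = 2r dr; rewrite as (1/2)∫ u^2·exp(4u) du.
Now integrate by parts 2 times.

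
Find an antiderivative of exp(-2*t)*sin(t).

-2*exp(-2*t)*sin(t)/5 - exp(-2*t)*cos(t)/5 + C

Let I denote the integral. Integrate by parts with u = sin(t), dv = exp(-2*t) dt, so v = -exp(-2*t)/2: I = -exp(-2*t)*sin(t)/2 + (1/2)·∫ exp(-2*t)*cos(t) dt.
Apply parts again with u = cos(t), dv = exp(-2*t) dt: ∫ exp(-2*t)*cos(t) dt = -exp(-2*t)*cos(t)/2 − (1/2)·I. Substituting back brings back I: I = -exp(-2*t)*sin(t)/2 - exp(-2*t)*cos(t)/4 − (1/4)·I.
Solving for I: (1 + 1/4)·I equals the remaining terms, so I = (4/5)·(-exp(-2*t)*sin(t)/2 - exp(-2*t)*cos(t)/4).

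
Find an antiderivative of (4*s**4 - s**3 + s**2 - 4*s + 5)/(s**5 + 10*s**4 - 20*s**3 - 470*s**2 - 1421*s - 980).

Factor the denominator: (s - 7)*(s + 1)*(s + 4)*(s + 5)*(s + 7).
Partial-fraction decomposition: 3343/(168*(s + 7)) - 2675/(96*(s + 5)) + 125/(11*(s + 4)) - 5/(192*(s + 1)) + 9287/(14784*(s - 7)).
Integrate each term: A/(s−a) contributes A·log|s−a|.

9287*log(s - 7)/14784 - 5*log(s + 1)/192 + 125*log(s + 4)/11 - 2675*log(s + 5)/96 + 3343*log(s + 7)/168 + C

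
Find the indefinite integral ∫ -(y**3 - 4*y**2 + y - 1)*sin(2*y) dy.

Use integration by parts with u = y**3 - 4*y**2 + y - 1, dv = -sin(2*y) dy, so v = cos(2*y)/2.
Apply parts 3 times (tabular method): alternate signs, differentiate u down to 0, integrate dv up.

y**3*cos(2*y)/2 - 3*y**2*sin(2*y)/4 - 2*y**2*cos(2*y) + 2*y*sin(2*y) - y*cos(2*y)/4 + sin(2*y)/8 + cos(2*y)/2 + C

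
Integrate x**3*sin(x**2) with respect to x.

-x**2*cos(x**2)/2 + sin(x**2)/2 + C

Let u = x², du = 2x dx; rewrite as (1/2)∫ u^1·sin(1u) du.
Now integrate by parts 1 time.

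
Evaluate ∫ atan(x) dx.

Use integration by parts with u = arctan(x), dv = dx.
Then du = 1/(x**2 + 1) dx.

x*atan(x) - log(x**2 + 1)/2 + C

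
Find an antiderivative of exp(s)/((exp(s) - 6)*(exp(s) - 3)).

log(exp(s) - 6)/3 - log(exp(s) - 3)/3 + C

Let u = e^s, du = e^s ds.
The integral becomes ∫ du/((u-3)(u-6)); decompose into partial fractions.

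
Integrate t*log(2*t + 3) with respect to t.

t**2*log(2*t + 3)/2 - t**2/4 + 3*t/4 - 9*log(2*t + 3)/8 + C

Use integration by parts with u = log(2*t + 3), dv = t dt.
Then du = 2/(2*t + 3) dt and v = t**2/2.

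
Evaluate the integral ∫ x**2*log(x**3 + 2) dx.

x**3*log(x**3 + 2)/3 - x**3/3 + 2*log(x**3 + 2)/3 + C

Let u = x**3 + 2, so du = (3*x**2) dx.
The integral becomes (1/3)·∫ log(u) du; integrate by parts with u′=log(u), dv′=du.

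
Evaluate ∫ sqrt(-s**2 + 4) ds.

s*sqrt(-s**2 + 4)/2 + 2*asin(s/2) + C

Substitute s = 2·sin(θ), so ds = 2·cos(θ) dθ and the radical becomes sqrt(-s**2 + 4) = 2·cos(θ) by the Pythagorean identity.
Integrate the resulting trig expression in θ, then back-substitute θ = asin(s/2), sin(θ) = s/2, cos(θ) = sqrt(-s**2 + 4)/2 (absorbing any constant into C).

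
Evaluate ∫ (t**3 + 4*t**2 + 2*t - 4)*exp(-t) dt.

Use integration by parts with u = t**3 + 4*t**2 + 2*t - 4, dv = exp(-t) dt, so v = -exp(-t).
Apply parts 3 times (tabular method): alternate signs, differentiate u down to 0, integrate dv up.

(-t**3 - 7*t**2 - 16*t - 12)*exp(-t) + C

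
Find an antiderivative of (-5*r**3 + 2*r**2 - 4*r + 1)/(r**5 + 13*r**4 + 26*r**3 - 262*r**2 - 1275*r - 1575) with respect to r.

-99*log(r - 5)/1280 + 1019*log(r + 3)/256 - 87*log(r + 5)/10 + 307*log(r + 7)/64 + 83/(32*r + 96) + C

Factor the denominator: (r - 5)*(r + 3)**2*(r + 5)*(r + 7).
Partial-fraction decomposition: 307/(64*(r + 7)) - 87/(10*(r + 5)) + 1019/(256*(r + 3)) - 83/(32*(r + 3)**2) - 99/(1280*(r - 5)).
Integrate each term; A/(r−a) gives A·log|r−a|; A/(r−a)² gives −A/(r−a).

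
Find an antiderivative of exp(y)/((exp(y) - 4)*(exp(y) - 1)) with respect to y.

Let u = e^y, du = e^y dy.
The integral becomes ∫ du/((u-4)(u-1)); decompose into partial fractions.

log(exp(y) - 4)/3 - log(exp(y) - 1)/3 + C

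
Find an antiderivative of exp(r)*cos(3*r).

Let I denote the integral. Integrate by parts with u = cos(3*r), dv = exp(r) dr, so v = exp(r): I = exp(r)*cos(3*r) + 3·∫ exp(r)*sin(3*r) dr.
Apply parts again with u = sin(3*r), dv = exp(r) dr: ∫ exp(r)*sin(3*r) dr = exp(r)*sin(3*r) − 3·I. Substituting back brings back I: I = 3*exp(r)*sin(3*r) + exp(r)*cos(3*r) − 9·I.
Solving for I: (1 + 9)·I equals the remaining terms, so I = (1/10)·(3*exp(r)*sin(3*r) + exp(r)*cos(3*r)).

3*exp(r)*sin(3*r)/10 + exp(r)*cos(3*r)/10 + C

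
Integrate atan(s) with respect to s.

s*atan(s) - log(s**2 + 1)/2 + C

Use integration by parts with u = arctan(s), dv = ds.
Then du = 1/(s**2 + 1) ds.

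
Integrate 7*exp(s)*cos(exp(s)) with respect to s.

Let u = exp(s), so du = (exp(s)) ds.
Rewriting, the integral becomes 7·∫ cos(u) du = 7·sin(u).
Substituting back, u = exp(s).

7*sin(exp(s)) + C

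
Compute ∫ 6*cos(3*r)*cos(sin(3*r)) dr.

Let u = sin(3*r), so du = (3*cos(3*r)) dr.
Rewriting, the integral becomes 2·∫ cos(u) du = 2·sin(u).
Substituting back, u = sin(3*r).

2*sin(sin(3*r)) + C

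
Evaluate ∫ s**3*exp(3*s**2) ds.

Let u = s², du = 2s ds; rewrite as (1/2)∫ u^1·exp(3u) du.
Now integrate by parts 1 time.

(3*s**2 - 1)*exp(3*s**2)/18 + C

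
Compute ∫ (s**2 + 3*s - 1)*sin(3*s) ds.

Use integration by parts with u = s**2 + 3*s - 1, dv = sin(3*s) ds, so v = -cos(3*s)/3.
Apply parts 2 times (tabular method): alternate signs, differentiate u down to 0, integrate dv up.

-s**2*cos(3*s)/3 + 2*s*sin(3*s)/9 - s*cos(3*s) + sin(3*s)/3 + 11*cos(3*s)/27 + C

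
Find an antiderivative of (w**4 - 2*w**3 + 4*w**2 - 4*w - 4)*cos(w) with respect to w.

w**4*sin(w) - 2*w**3*sin(w) + 4*w**3*cos(w) - 8*w**2*sin(w) - 6*w**2*cos(w) + 8*w*sin(w) - 16*w*cos(w) + 12*sin(w) + 8*cos(w) + C

Use integration by parts with u = w**4 - 2*w**3 + 4*w**2 - 4*w - 4, dv = cos(w) dw, so v = sin(w).
Apply parts 4 times (tabular method): alternate signs, differentiate u down to 0, integrate dv up.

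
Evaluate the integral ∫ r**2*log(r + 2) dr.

Use integration by parts with u = log(r + 2), dv = r**2 dr.
Then du = 1/(r + 2) dr and v = r**3/3.

r**3*log(r + 2)/3 - r**3/9 + r**2/3 - 4*r/3 + 8*log(r + 2)/3 + C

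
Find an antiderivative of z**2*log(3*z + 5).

z**3*log(3*z + 5)/3 - z**3/9 + 5*z**2/18 - 25*z/27 + 125*log(3*z + 5)/81 + C

Use integration by parts with u = log(3*z + 5), dv = z**2 dz.
Then du = 3/(3*z + 5) dz and v = z**3/3.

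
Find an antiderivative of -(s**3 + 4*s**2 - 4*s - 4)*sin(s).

s**3*cos(s) - 3*s**2*sin(s) + 4*s**2*cos(s) - 8*s*sin(s) - 10*s*cos(s) + 10*sin(s) - 12*cos(s) + C

Use integration by parts with u = s**3 + 4*s**2 - 4*s - 4, dv = -sin(s) ds, so v = cos(s).
Apply parts 3 times (tabular method): alternate signs, differentiate u down to 0, integrate dv up.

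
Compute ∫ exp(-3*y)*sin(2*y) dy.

Let I denote the integral. Integrate by parts with u = sin(2*y), dv = exp(-3*y) dy, so v = -exp(-3*y)/3: I = -exp(-3*y)*sin(2*y)/3 + (2/3)·∫ exp(-3*y)*cos(2*y) dy.
Apply parts again with u = cos(2*y), dv = exp(-3*y) dy: ∫ exp(-3*y)*cos(2*y) dy = -exp(-3*y)*cos(2*y)/3 − (2/3)·I. Substituting back brings back I: I = -exp(-3*y)*sin(2*y)/3 - 2*exp(-3*y)*cos(2*y)/9 − (4/9)·I.
Solving for I: (1 + 4/9)·I equals the remaining terms, so I = (9/13)·(-exp(-3*y)*sin(2*y)/3 - 2*exp(-3*y)*cos(2*y)/9).

-3*exp(-3*y)*sin(2*y)/13 - 2*exp(-3*y)*cos(2*y)/13 + C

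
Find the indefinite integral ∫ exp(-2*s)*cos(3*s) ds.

Let I denote the integral. Integrate by parts with u = cos(3*s), dv = exp(-2*s) ds, so v = -exp(-2*s)/2: I = -exp(-2*s)*cos(3*s)/2 − (3/2)·∫ exp(-2*s)*sin(3*s) ds.
Apply parts again with u = sin(3*s), dv = exp(-2*s) ds: ∫ exp(-2*s)*sin(3*s) ds = -exp(-2*s)*sin(3*s)/2 + (3/2)·I. Substituting back brings back I: I = 3*exp(-2*s)*sin(3*s)/4 - exp(-2*s)*cos(3*s)/2 − (9/4)·I.
Solving for I: (1 + 9/4)·I equals the remaining terms, so I = (4/13)·(3*exp(-2*s)*sin(3*s)/4 - exp(-2*s)*cos(3*s)/2).

3*exp(-2*s)*sin(3*s)/13 - 2*exp(-2*s)*cos(3*s)/13 + C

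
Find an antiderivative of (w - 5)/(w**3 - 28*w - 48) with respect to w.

log(w - 6)/80 + 7*log(w + 2)/16 - 9*log(w + 4)/20 + C

Factor the denominator: (w - 6)*(w + 2)*(w + 4).
Partial-fraction decomposition: -9/(20*(w + 4)) + 7/(16*(w + 2)) + 1/(80*(w - 6)).
Integrate each term: A/(w−a) contributes A·log|w−a|.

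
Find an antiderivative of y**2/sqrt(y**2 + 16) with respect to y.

Substitute y = 4·tan(θ), so dy = 4·sec(θ)^2 dθ and the radical becomes sqrt(y**2 + 16) = 4·sec(θ) by the Pythagorean identity.
Integrate the resulting trig expression in θ, then back-substitute tan(θ) = y/4, sec(θ) = sqrt(y**2 + 16)/4 (absorbing any constant into C).

y*sqrt(y**2 + 16)/2 - 8*log(y + sqrt(y**2 + 16)) + C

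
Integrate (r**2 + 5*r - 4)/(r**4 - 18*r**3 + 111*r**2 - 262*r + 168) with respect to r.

Factor the denominator: (r - 7)*(r - 6)*(r - 4)*(r - 1).
Partial-fraction decomposition: -1/(45*(r - 1)) + 16/(9*(r - 4)) - 31/(5*(r - 6)) + 40/(9*(r - 7)).
Integrate each term: A/(r−a) contributes A·log|r−a|.

40*log(r - 7)/9 - 31*log(r - 6)/5 + 16*log(r - 4)/9 - log(r - 1)/45 + C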